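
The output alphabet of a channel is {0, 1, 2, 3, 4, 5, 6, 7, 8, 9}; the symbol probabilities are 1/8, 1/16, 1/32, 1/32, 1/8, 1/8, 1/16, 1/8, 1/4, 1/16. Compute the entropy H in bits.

Each probability is a power of 1/2, so log₂(1/p) is an integer.
H = Σ p·log₂(1/p) = 1/8·3 + 1/16·4 + 1/32·5 + 1/32·5 + 1/8·3 + 1/8·3 + 1/16·4 + 1/8·3 + 1/4·2 + 1/16·4 = 3.0625 bits.

3.0625 bits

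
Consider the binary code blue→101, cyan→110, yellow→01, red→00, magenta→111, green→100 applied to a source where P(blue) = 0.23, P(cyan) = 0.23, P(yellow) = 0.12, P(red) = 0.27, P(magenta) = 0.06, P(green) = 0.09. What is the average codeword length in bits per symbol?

L̄ = Σ pᵢ·ℓᵢ = 0.23·3 + 0.23·3 + 0.12·2 + 0.27·2 + 0.06·3 + 0.09·3 = 2.61 bits/symbol.

2.61 bits/symbol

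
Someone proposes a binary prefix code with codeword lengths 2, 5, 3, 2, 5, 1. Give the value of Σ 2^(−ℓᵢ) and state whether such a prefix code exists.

1.1875; no

With common denominator 2^5 = 32: Σ 2^(−ℓᵢ) = 8/32 + 1/32 + 4/32 + 8/32 + 1/32 + 16/32 = 38/32 = 1.1875.
Kraft's inequality requires Σ ≤ 1; here Σ = 1.1875 > 1, so no such prefix code exists.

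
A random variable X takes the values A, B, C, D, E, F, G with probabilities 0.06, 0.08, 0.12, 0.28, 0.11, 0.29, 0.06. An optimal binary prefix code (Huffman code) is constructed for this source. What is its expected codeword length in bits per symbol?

Repeatedly combine the two least-probable nodes; the expected code length is the sum of the merged weights.
merge 3/50 + 3/50 → 3/25
merge 2/25 + 11/100 → 19/100
merge 3/25 + 3/25 → 6/25
merge 19/100 + 6/25 → 43/100
merge 7/25 + 29/100 → 57/100
merge 43/100 + 57/100 → 1
L = 3/25 + 19/100 + 6/25 + 43/100 + 57/100 + 1 = 51/20 = 2.55 bits/symbol.

2.55 bits/symbol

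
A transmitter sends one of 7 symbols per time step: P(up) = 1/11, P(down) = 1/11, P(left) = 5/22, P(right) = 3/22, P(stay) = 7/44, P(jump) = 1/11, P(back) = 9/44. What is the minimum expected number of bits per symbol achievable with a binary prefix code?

2.75 bits/symbol

Repeatedly combine the two least-probable nodes; the expected code length is the sum of the merged weights.
merge 1/11 + 1/11 → 2/11
merge 1/11 + 3/22 → 5/22
merge 7/44 + 2/11 → 15/44
merge 9/44 + 5/22 → 19/44
merge 5/22 + 15/44 → 25/44
merge 19/44 + 25/44 → 1
L = 2/11 + 5/22 + 15/44 + 19/44 + 25/44 + 1 = 11/4 = 2.75 bits/symbol.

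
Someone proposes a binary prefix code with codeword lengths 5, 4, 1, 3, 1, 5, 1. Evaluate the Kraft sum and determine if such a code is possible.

With common denominator 2^5 = 32: Σ 2^(−ℓᵢ) = 1/32 + 2/32 + 16/32 + 4/32 + 16/32 + 1/32 + 16/32 = 56/32 = 1.75.
Kraft's inequality requires Σ ≤ 1; here Σ = 1.75 > 1, so no such prefix code exists.

1.75; no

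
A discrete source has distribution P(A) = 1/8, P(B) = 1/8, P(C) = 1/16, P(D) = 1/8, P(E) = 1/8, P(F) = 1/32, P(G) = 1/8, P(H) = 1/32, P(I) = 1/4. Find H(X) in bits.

2.9375 bits

Each probability is a power of 1/2, so log₂(1/p) is an integer.
H = Σ p·log₂(1/p) = 1/8·3 + 1/8·3 + 1/16·4 + 1/8·3 + 1/8·3 + 1/32·5 + 1/8·3 + 1/32·5 + 1/4·2 = 2.9375 bits.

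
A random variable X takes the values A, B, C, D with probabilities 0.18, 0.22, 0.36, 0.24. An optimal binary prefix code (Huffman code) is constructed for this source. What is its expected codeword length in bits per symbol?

2 bits/symbol

Repeatedly combine the two least-probable nodes; the expected code length is the sum of the merged weights.
merge 9/50 + 11/50 → 2/5
merge 6/25 + 9/25 → 3/5
merge 2/5 + 3/5 → 1
L = 2/5 + 3/5 + 1 = 2 bits/symbol.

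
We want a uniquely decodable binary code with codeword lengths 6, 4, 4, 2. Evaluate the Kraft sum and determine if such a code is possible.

0.390625; yes

With common denominator 2^6 = 64: Σ 2^(−ℓᵢ) = 1/64 + 4/64 + 4/64 + 16/64 = 25/64 = 0.390625.
Kraft's inequality requires Σ ≤ 1; here Σ = 0.390625 ≤ 1, so such a prefix code exists.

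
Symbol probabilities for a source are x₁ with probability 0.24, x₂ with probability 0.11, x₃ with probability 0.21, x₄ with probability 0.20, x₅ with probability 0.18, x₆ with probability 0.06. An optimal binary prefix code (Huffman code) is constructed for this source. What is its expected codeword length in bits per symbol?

Repeatedly combine the two least-probable nodes; the expected code length is the sum of the merged weights.
merge 3/50 + 11/100 → 17/100
merge 17/100 + 9/50 → 7/20
merge 1/5 + 21/100 → 41/100
merge 6/25 + 7/20 → 59/100
merge 41/100 + 59/100 → 1
L = 17/100 + 7/20 + 41/100 + 59/100 + 1 = 63/25 = 2.52 bits/symbol.

2.52 bits/symbol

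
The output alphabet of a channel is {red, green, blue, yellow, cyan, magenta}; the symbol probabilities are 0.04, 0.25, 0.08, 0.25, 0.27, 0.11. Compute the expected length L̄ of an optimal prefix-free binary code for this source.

Repeatedly combine the two least-probable nodes; the expected code length is the sum of the merged weights.
merge 1/25 + 2/25 → 3/25
merge 11/100 + 3/25 → 23/100
merge 23/100 + 1/4 → 12/25
merge 1/4 + 27/100 → 13/25
merge 12/25 + 13/25 → 1
L = 3/25 + 23/100 + 12/25 + 13/25 + 1 = 47/20 = 2.35 bits/symbol.

2.35 bits/symbol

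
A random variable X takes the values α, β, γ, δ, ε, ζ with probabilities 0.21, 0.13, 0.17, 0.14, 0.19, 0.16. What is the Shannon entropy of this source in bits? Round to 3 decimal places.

2.565 bits

H = −Σ pᵢ log₂ pᵢ.
−0.21·log₂(0.21) = 0.4728
−0.13·log₂(0.13) = 0.3826
−0.17·log₂(0.17) = 0.4346
−0.14·log₂(0.14) = 0.3971
−0.19·log₂(0.19) = 0.4552
−0.16·log₂(0.16) = 0.4230
Sum ≈ 2.5654 → 2.565 bits.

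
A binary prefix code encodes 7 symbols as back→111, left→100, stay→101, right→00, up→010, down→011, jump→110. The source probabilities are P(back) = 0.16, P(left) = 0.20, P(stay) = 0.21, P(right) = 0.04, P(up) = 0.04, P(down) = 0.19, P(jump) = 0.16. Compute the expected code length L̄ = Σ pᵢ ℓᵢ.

2.96 bits/symbol

L̄ = Σ pᵢ·ℓᵢ = 0.16·3 + 0.20·3 + 0.21·3 + 0.04·2 + 0.04·3 + 0.19·3 + 0.16·3 = 2.96 bits/symbol.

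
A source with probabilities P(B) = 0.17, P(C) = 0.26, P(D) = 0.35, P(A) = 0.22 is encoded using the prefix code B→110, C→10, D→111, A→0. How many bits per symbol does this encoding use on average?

2.3 bits/symbol

L̄ = Σ pᵢ·ℓᵢ = 0.17·3 + 0.26·2 + 0.35·3 + 0.22·1 = 2.3 bits/symbol.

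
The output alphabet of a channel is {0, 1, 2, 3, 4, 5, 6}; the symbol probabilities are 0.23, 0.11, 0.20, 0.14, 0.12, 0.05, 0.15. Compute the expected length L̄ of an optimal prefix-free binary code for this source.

Repeatedly combine the two least-probable nodes; the expected code length is the sum of the merged weights.
merge 1/20 + 11/100 → 4/25
merge 3/25 + 7/50 → 13/50
merge 3/20 + 4/25 → 31/100
merge 1/5 + 23/100 → 43/100
merge 13/50 + 31/100 → 57/100
merge 43/100 + 57/100 → 1
L = 4/25 + 13/50 + 31/100 + 43/100 + 57/100 + 1 = 273/100 = 2.73 bits/symbol.

2.73 bits/symbol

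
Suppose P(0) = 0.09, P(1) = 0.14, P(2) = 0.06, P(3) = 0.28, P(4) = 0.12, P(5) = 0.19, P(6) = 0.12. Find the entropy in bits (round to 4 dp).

H = −Σ pᵢ log₂ pᵢ.
−0.09·log₂(0.09) = 0.3127
−0.14·log₂(0.14) = 0.3971
−0.06·log₂(0.06) = 0.2435
−0.28·log₂(0.28) = 0.5142
−0.12·log₂(0.12) = 0.3671
−0.19·log₂(0.19) = 0.4552
−0.12·log₂(0.12) = 0.3671
Sum ≈ 2.6569 → 2.6569 bits.

2.6569 bits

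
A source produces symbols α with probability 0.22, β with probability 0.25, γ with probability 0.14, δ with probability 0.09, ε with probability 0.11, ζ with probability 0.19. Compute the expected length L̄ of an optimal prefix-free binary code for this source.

2.53 bits/symbol

Repeatedly combine the two least-probable nodes; the expected code length is the sum of the merged weights.
merge 9/100 + 11/100 → 1/5
merge 7/50 + 19/100 → 33/100
merge 1/5 + 11/50 → 21/50
merge 1/4 + 33/100 → 29/50
merge 21/50 + 29/50 → 1
L = 1/5 + 33/100 + 21/50 + 29/50 + 1 = 253/100 = 2.53 bits/symbol.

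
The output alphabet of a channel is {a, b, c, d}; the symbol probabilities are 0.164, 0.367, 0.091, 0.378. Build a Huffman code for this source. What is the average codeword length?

1.877 bits/symbol

Repeatedly combine the two least-probable nodes; the expected code length is the sum of the merged weights.
merge 91/1000 + 41/250 → 51/200
merge 51/200 + 367/1000 → 311/500
merge 189/500 + 311/500 → 1
L = 51/200 + 311/500 + 1 = 1877/1000 = 1.877 bits/symbol.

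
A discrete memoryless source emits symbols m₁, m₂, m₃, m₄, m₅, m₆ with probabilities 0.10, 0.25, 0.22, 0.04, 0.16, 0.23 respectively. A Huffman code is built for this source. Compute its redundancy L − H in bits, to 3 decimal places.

0.031 bits

Entropy H = −Σ p log₂ p ≈ 2.4092 bits.
Huffman merges: 1/25+1/10→7/50; 7/50+4/25→3/10; 11/50+23/100→9/20; 1/4+3/10→11/20; 9/20+11/20→1. L = 61/25 ≈ 2.4400.
L − H = 2.4400 − 2.4092 = 0.031 bits.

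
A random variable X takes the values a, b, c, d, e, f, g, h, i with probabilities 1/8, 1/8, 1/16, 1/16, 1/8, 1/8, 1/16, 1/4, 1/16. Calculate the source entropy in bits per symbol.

Each probability is a power of 1/2, so log₂(1/p) is an integer.
H = Σ p·log₂(1/p) = 1/8·3 + 1/8·3 + 1/16·4 + 1/16·4 + 1/8·3 + 1/8·3 + 1/16·4 + 1/4·2 + 1/16·4 = 3 bits.

3 bits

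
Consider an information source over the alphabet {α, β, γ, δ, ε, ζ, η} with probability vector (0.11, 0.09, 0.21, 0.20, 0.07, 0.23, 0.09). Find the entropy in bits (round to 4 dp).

2.6690 bits

H = −Σ pᵢ log₂ pᵢ.
−0.11·log₂(0.11) = 0.3503
−0.09·log₂(0.09) = 0.3127
−0.21·log₂(0.21) = 0.4728
−0.20·log₂(0.20) = 0.4644
−0.07·log₂(0.07) = 0.2686
−0.23·log₂(0.23) = 0.4877
−0.09·log₂(0.09) = 0.3127
Sum ≈ 2.6690 → 2.6690 bits.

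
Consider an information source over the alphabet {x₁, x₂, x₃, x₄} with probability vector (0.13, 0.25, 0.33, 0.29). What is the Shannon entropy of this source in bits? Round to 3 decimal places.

H = −Σ pᵢ log₂ pᵢ.
−0.13·log₂(0.13) = 0.3826
−0.25·log₂(0.25) = 0.5000
−0.33·log₂(0.33) = 0.5278
−0.29·log₂(0.29) = 0.5179
Sum ≈ 1.9284 → 1.928 bits.

1.928 bits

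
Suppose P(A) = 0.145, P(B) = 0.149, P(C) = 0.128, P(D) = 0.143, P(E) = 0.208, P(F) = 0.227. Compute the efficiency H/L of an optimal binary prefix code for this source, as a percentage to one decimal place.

Entropy H = −Σ p log₂ p ≈ 2.5509 bits.
Huffman merges: 16/125+143/1000→271/1000; 29/200+149/1000→147/500; 26/125+227/1000→87/200; 271/1000+147/500→113/200; 87/200+113/200→1. L = 513/200 ≈ 2.5650.
Efficiency = H/L = 2.5509/2.5650 = 99.4%.

99.4%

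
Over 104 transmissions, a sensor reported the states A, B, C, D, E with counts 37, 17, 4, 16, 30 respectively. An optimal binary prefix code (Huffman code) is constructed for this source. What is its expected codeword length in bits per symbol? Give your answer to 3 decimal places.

Probabilities are the counts divided by 104.
Repeatedly combine the two least-probable nodes; the expected code length is the sum of the merged weights.
merge 1/26 + 2/13 → 5/26
merge 17/104 + 5/26 → 37/104
merge 15/52 + 37/104 → 67/104
merge 37/104 + 67/104 → 1
L = 5/26 + 37/104 + 67/104 + 1 = 57/26 ≈ 2.192 bits/symbol.

2.192 bits/symbol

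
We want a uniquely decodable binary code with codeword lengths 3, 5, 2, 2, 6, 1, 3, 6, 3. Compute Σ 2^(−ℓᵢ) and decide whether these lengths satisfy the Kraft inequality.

With common denominator 2^6 = 64: Σ 2^(−ℓᵢ) = 8/64 + 2/64 + 16/64 + 16/64 + 1/64 + 32/64 + 8/64 + 1/64 + 8/64 = 92/64 = 1.4375.
Kraft's inequality requires Σ ≤ 1; here Σ = 1.4375 > 1, so no such prefix code exists.

1.4375; no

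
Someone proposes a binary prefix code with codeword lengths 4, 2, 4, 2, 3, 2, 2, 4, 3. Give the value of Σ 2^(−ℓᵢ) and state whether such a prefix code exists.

1.4375; no

With common denominator 2^4 = 16: Σ 2^(−ℓᵢ) = 1/16 + 4/16 + 1/16 + 4/16 + 2/16 + 4/16 + 4/16 + 1/16 + 2/16 = 23/16 = 1.4375.
Kraft's inequality requires Σ ≤ 1; here Σ = 1.4375 > 1, so no such prefix code exists.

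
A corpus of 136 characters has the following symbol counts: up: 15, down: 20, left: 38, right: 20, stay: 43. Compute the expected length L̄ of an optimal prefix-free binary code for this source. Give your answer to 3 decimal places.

Probabilities are the counts divided by 136.
Repeatedly combine the two least-probable nodes; the expected code length is the sum of the merged weights.
merge 15/136 + 5/34 → 35/136
merge 5/34 + 35/136 → 55/136
merge 19/68 + 43/136 → 81/136
merge 55/136 + 81/136 → 1
L = 35/136 + 55/136 + 81/136 + 1 = 307/136 ≈ 2.257 bits/symbol.

2.257 bits/symbol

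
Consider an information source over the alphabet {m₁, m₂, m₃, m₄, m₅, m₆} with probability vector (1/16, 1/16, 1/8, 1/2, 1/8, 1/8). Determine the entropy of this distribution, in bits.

Each probability is a power of 1/2, so log₂(1/p) is an integer.
H = Σ p·log₂(1/p) = 1/16·4 + 1/16·4 + 1/8·3 + 1/2·1 + 1/8·3 + 1/8·3 = 2.125 bits.

2.125 bits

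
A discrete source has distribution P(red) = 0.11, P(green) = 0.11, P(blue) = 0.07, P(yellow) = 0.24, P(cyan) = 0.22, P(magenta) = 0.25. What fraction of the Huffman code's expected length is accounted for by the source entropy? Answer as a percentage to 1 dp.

98.9%

Entropy H = −Σ p log₂ p ≈ 2.4438 bits.
Huffman merges: 7/100+11/100→9/50; 11/100+9/50→29/100; 11/50+6/25→23/50; 1/4+29/100→27/50; 23/50+27/50→1. L = 247/100 ≈ 2.4700.
Efficiency = H/L = 2.4438/2.4700 = 98.9%.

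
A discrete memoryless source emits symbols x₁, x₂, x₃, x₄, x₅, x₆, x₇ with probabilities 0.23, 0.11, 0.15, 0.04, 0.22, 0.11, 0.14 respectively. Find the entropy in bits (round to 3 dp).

H = −Σ pᵢ log₂ pᵢ.
−0.23·log₂(0.23) = 0.4877
−0.11·log₂(0.11) = 0.3503
−0.15·log₂(0.15) = 0.4105
−0.04·log₂(0.04) = 0.1858
−0.22·log₂(0.22) = 0.4806
−0.11·log₂(0.11) = 0.3503
−0.14·log₂(0.14) = 0.3971
Sum ≈ 2.6622 → 2.662 bits.

2.662 bits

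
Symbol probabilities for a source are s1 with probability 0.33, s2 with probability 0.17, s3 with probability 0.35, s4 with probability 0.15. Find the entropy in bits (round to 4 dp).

H = −Σ pᵢ log₂ pᵢ.
−0.33·log₂(0.33) = 0.5278
−0.17·log₂(0.17) = 0.4346
−0.35·log₂(0.35) = 0.5301
−0.15·log₂(0.15) = 0.4105
Sum ≈ 1.9031 → 1.9031 bits.

1.9031 bits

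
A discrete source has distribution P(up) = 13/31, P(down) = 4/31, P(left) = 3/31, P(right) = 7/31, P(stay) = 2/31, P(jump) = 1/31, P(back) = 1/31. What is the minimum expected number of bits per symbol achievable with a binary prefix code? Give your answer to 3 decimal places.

Repeatedly combine the two least-probable nodes; the expected code length is the sum of the merged weights.
merge 1/31 + 1/31 → 2/31
merge 2/31 + 2/31 → 4/31
merge 3/31 + 4/31 → 7/31
merge 4/31 + 7/31 → 11/31
merge 7/31 + 11/31 → 18/31
merge 13/31 + 18/31 → 1
L = 2/31 + 4/31 + 7/31 + 11/31 + 18/31 + 1 = 73/31 ≈ 2.355 bits/symbol.

2.355 bits/symbol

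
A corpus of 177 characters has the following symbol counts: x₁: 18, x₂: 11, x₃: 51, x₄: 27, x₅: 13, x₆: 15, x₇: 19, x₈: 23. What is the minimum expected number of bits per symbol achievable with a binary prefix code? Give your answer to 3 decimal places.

2.847 bits/symbol

Probabilities are the counts divided by 177.
Repeatedly combine the two least-probable nodes; the expected code length is the sum of the merged weights.
merge 11/177 + 13/177 → 8/59
merge 5/59 + 6/59 → 11/59
merge 19/177 + 23/177 → 14/59
merge 8/59 + 9/59 → 17/59
merge 11/59 + 14/59 → 25/59
merge 17/59 + 17/59 → 34/59
merge 25/59 + 34/59 → 1
L = 8/59 + 11/59 + 14/59 + 17/59 + 25/59 + 34/59 + 1 = 168/59 ≈ 2.847 bits/symbol.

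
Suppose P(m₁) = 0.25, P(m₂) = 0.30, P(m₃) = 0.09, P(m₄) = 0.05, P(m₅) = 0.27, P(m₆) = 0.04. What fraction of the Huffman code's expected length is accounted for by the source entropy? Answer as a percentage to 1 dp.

Entropy H = −Σ p log₂ p ≈ 2.2456 bits.
Huffman merges: 1/25+1/20→9/100; 9/100+9/100→9/50; 9/50+1/4→43/100; 27/100+3/10→57/100; 43/100+57/100→1. L = 227/100 ≈ 2.2700.
Efficiency = H/L = 2.2456/2.2700 = 98.9%.

98.9%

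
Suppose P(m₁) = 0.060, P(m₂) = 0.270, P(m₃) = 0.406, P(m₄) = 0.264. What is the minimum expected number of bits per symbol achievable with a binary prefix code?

Repeatedly combine the two least-probable nodes; the expected code length is the sum of the merged weights.
merge 3/50 + 33/125 → 81/250
merge 27/100 + 81/250 → 297/500
merge 203/500 + 297/500 → 1
L = 81/250 + 297/500 + 1 = 959/500 = 1.918 bits/symbol.

1.918 bits/symbol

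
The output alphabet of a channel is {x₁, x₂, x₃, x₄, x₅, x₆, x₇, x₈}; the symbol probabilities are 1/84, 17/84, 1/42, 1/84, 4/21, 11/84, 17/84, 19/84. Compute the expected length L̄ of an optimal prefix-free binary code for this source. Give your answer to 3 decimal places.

2.619 bits/symbol

Repeatedly combine the two least-probable nodes; the expected code length is the sum of the merged weights.
merge 1/84 + 1/84 → 1/42
merge 1/42 + 1/42 → 1/21
merge 1/21 + 11/84 → 5/28
merge 5/28 + 4/21 → 31/84
merge 17/84 + 17/84 → 17/42
merge 19/84 + 31/84 → 25/42
merge 17/42 + 25/42 → 1
L = 1/42 + 1/21 + 5/28 + 31/84 + 17/42 + 25/42 + 1 = 55/21 ≈ 2.619 bits/symbol.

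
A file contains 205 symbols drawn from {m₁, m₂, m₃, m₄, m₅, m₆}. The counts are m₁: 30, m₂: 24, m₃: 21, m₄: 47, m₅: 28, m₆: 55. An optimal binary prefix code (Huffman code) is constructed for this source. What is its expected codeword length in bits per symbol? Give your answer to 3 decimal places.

Probabilities are the counts divided by 205.
Repeatedly combine the two least-probable nodes; the expected code length is the sum of the merged weights.
merge 21/205 + 24/205 → 9/41
merge 28/205 + 6/41 → 58/205
merge 9/41 + 47/205 → 92/205
merge 11/41 + 58/205 → 113/205
merge 92/205 + 113/205 → 1
L = 9/41 + 58/205 + 92/205 + 113/205 + 1 = 513/205 ≈ 2.502 bits/symbol.

2.502 bits/symbol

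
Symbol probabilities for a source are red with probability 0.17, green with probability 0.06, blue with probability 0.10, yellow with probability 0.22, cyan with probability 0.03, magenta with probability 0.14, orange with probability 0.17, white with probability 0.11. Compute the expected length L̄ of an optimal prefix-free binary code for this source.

2.87 bits/symbol

Repeatedly combine the two least-probable nodes; the expected code length is the sum of the merged weights.
merge 3/100 + 3/50 → 9/100
merge 9/100 + 1/10 → 19/100
merge 11/100 + 7/50 → 1/4
merge 17/100 + 17/100 → 17/50
merge 19/100 + 11/50 → 41/100
merge 1/4 + 17/50 → 59/100
merge 41/100 + 59/100 → 1
L = 9/100 + 19/100 + 1/4 + 17/50 + 41/100 + 59/100 + 1 = 287/100 = 2.87 bits/symbol.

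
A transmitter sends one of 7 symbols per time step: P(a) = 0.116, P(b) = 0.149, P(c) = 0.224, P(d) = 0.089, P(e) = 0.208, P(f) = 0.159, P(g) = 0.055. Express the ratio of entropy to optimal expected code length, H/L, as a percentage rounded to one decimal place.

Entropy H = −Σ p log₂ p ≈ 2.6870 bits.
Huffman merges: 11/200+89/1000→18/125; 29/250+18/125→13/50; 149/1000+159/1000→77/250; 26/125+28/125→54/125; 13/50+77/250→71/125; 54/125+71/125→1. L = 339/125 ≈ 2.7120.
Efficiency = H/L = 2.6870/2.7120 = 99.1%.

99.1%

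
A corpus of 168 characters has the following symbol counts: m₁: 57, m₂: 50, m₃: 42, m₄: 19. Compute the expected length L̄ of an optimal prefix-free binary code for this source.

Probabilities are the counts divided by 168.
Repeatedly combine the two least-probable nodes; the expected code length is the sum of the merged weights.
merge 19/168 + 1/4 → 61/168
merge 25/84 + 19/56 → 107/168
merge 61/168 + 107/168 → 1
L = 61/168 + 107/168 + 1 = 2 bits/symbol.

2 bits/symbol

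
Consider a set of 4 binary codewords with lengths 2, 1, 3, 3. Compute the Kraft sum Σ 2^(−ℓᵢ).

With common denominator 2^3 = 8: Σ 2^(−ℓᵢ) = 2/8 + 4/8 + 1/8 + 1/8 = 8/8 = 1.

1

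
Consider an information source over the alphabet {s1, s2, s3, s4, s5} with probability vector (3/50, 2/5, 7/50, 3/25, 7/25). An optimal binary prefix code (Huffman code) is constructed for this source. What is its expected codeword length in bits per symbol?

2.1 bits/symbol

Repeatedly combine the two least-probable nodes; the expected code length is the sum of the merged weights.
merge 3/50 + 3/25 → 9/50
merge 7/50 + 9/50 → 8/25
merge 7/25 + 8/25 → 3/5
merge 2/5 + 3/5 → 1
L = 9/50 + 8/25 + 3/5 + 1 = 21/10 = 2.1 bits/symbol.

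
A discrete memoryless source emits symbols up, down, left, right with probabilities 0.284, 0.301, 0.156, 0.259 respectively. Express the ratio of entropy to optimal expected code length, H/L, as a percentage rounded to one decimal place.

Entropy H = −Σ p log₂ p ≈ 1.9601 bits.
Huffman merges: 39/250+259/1000→83/200; 71/250+301/1000→117/200; 83/200+117/200→1. L = 2 ≈ 2.0000.
Efficiency = H/L = 1.9601/2.0000 = 98.0%.

98.0%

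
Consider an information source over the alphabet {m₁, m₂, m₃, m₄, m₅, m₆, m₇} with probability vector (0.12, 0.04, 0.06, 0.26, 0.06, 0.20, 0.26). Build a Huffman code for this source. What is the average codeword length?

2.54 bits/symbol

Repeatedly combine the two least-probable nodes; the expected code length is the sum of the merged weights.
merge 1/25 + 3/50 → 1/10
merge 3/50 + 1/10 → 4/25
merge 3/25 + 4/25 → 7/25
merge 1/5 + 13/50 → 23/50
merge 13/50 + 7/25 → 27/50
merge 23/50 + 27/50 → 1
L = 1/10 + 4/25 + 7/25 + 23/50 + 27/50 + 1 = 127/50 = 2.54 bits/symbol.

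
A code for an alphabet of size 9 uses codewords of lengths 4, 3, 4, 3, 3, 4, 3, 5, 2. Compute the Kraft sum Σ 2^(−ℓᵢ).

With common denominator 2^5 = 32: Σ 2^(−ℓᵢ) = 2/32 + 4/32 + 2/32 + 4/32 + 4/32 + 2/32 + 4/32 + 1/32 + 8/32 = 31/32 = 0.96875.

0.96875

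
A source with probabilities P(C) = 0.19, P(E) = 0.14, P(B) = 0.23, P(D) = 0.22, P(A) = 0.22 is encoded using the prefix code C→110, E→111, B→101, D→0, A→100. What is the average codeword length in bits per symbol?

2.56 bits/symbol

L̄ = Σ pᵢ·ℓᵢ = 0.19·3 + 0.14·3 + 0.23·3 + 0.22·1 + 0.22·3 = 2.56 bits/symbol.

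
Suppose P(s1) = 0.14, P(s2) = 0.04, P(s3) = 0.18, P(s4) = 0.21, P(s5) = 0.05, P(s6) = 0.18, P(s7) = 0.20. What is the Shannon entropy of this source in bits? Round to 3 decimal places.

H = −Σ pᵢ log₂ pᵢ.
−0.14·log₂(0.14) = 0.3971
−0.04·log₂(0.04) = 0.1858
−0.18·log₂(0.18) = 0.4453
−0.21·log₂(0.21) = 0.4728
−0.05·log₂(0.05) = 0.2161
−0.18·log₂(0.18) = 0.4453
−0.20·log₂(0.20) = 0.4644
Sum ≈ 2.6268 → 2.627 bits.

2.627 bits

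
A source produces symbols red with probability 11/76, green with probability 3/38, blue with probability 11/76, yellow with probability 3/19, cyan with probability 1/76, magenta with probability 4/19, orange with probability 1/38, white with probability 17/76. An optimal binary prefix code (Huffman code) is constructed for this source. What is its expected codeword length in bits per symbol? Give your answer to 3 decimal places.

2.724 bits/symbol

Repeatedly combine the two least-probable nodes; the expected code length is the sum of the merged weights.
merge 1/76 + 1/38 → 3/76
merge 3/76 + 3/38 → 9/76
merge 9/76 + 11/76 → 5/19
merge 11/76 + 3/19 → 23/76
merge 4/19 + 17/76 → 33/76
merge 5/19 + 23/76 → 43/76
merge 33/76 + 43/76 → 1
L = 3/76 + 9/76 + 5/19 + 23/76 + 33/76 + 43/76 + 1 = 207/76 ≈ 2.724 bits/symbol.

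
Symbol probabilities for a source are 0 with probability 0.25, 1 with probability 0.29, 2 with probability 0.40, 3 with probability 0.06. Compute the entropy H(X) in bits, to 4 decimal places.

1.7902 bits

H = −Σ pᵢ log₂ pᵢ.
−0.25·log₂(0.25) = 0.5000
−0.29·log₂(0.29) = 0.5179
−0.40·log₂(0.40) = 0.5288
−0.06·log₂(0.06) = 0.2435
Sum ≈ 1.7902 → 1.7902 bits.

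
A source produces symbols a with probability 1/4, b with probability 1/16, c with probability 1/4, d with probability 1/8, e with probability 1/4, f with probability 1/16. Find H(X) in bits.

Each probability is a power of 1/2, so log₂(1/p) is an integer.
H = Σ p·log₂(1/p) = 1/4·2 + 1/16·4 + 1/4·2 + 1/8·3 + 1/4·2 + 1/16·4 = 2.375 bits.

2.375 bits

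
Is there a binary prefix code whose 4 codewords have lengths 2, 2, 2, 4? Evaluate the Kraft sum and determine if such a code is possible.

0.8125; yes

With common denominator 2^4 = 16: Σ 2^(−ℓᵢ) = 4/16 + 4/16 + 4/16 + 1/16 = 13/16 = 0.8125.
Kraft's inequality requires Σ ≤ 1; here Σ = 0.8125 ≤ 1, so such a prefix code exists.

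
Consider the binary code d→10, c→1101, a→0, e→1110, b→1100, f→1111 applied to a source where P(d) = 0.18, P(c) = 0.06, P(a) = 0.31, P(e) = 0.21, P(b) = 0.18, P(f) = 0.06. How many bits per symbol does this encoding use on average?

L̄ = Σ pᵢ·ℓᵢ = 0.18·2 + 0.06·4 + 0.31·1 + 0.21·4 + 0.18·4 + 0.06·4 = 2.71 bits/symbol.

2.71 bits/symbol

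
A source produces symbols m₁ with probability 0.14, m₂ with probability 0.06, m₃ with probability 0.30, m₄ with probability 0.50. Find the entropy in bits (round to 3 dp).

H = −Σ pᵢ log₂ pᵢ.
−0.14·log₂(0.14) = 0.3971
−0.06·log₂(0.06) = 0.2435
−0.30·log₂(0.30) = 0.5211
−0.50·log₂(0.50) = 0.5000
Sum ≈ 1.6617 → 1.662 bits.

1.662 bits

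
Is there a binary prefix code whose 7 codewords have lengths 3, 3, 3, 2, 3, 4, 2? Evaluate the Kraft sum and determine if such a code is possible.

1.0625; no

With common denominator 2^4 = 16: Σ 2^(−ℓᵢ) = 2/16 + 2/16 + 2/16 + 4/16 + 2/16 + 1/16 + 4/16 = 17/16 = 1.0625.
Kraft's inequality requires Σ ≤ 1; here Σ = 1.0625 > 1, so no such prefix code exists.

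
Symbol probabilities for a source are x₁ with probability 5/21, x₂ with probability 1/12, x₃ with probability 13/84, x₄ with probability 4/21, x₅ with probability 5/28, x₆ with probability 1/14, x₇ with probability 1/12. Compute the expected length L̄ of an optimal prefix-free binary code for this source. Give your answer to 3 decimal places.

2.726 bits/symbol

Repeatedly combine the two least-probable nodes; the expected code length is the sum of the merged weights.
merge 1/14 + 1/12 → 13/84
merge 1/12 + 13/84 → 5/21
merge 13/84 + 5/28 → 1/3
merge 4/21 + 5/21 → 3/7
merge 5/21 + 1/3 → 4/7
merge 3/7 + 4/7 → 1
L = 13/84 + 5/21 + 1/3 + 3/7 + 4/7 + 1 = 229/84 ≈ 2.726 bits/symbol.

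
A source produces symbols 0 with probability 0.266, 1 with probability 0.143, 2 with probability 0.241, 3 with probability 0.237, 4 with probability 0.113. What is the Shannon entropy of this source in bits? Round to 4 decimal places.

2.2519 bits

H = −Σ pᵢ log₂ pᵢ.
−0.266·log₂(0.266) = 0.5082
−0.143·log₂(0.143) = 0.4012
−0.241·log₂(0.241) = 0.4947
−0.237·log₂(0.237) = 0.4923
−0.113·log₂(0.113) = 0.3555
Sum ≈ 2.2519 → 2.2519 bits.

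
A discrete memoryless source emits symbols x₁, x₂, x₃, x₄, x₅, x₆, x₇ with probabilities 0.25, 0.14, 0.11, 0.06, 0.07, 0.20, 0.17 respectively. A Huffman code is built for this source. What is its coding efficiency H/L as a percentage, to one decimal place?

99.2%

Entropy H = −Σ p log₂ p ≈ 2.6585 bits.
Huffman merges: 3/50+7/100→13/100; 11/100+13/100→6/25; 7/50+17/100→31/100; 1/5+6/25→11/25; 1/4+31/100→14/25; 11/25+14/25→1. L = 67/25 ≈ 2.6800.
Efficiency = H/L = 2.6585/2.6800 = 99.2%.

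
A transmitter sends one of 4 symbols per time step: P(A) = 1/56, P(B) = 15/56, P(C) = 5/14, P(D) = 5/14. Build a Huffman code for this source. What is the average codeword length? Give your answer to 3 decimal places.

1.929 bits/symbol

Repeatedly combine the two least-probable nodes; the expected code length is the sum of the merged weights.
merge 1/56 + 15/56 → 2/7
merge 2/7 + 5/14 → 9/14
merge 5/14 + 9/14 → 1
L = 2/7 + 9/14 + 1 = 27/14 ≈ 1.929 bits/symbol.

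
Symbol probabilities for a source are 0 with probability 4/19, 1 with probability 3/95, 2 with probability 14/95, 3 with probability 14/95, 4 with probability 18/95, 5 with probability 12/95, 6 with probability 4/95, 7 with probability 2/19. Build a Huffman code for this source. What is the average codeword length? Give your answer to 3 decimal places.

2.853 bits/symbol

Repeatedly combine the two least-probable nodes; the expected code length is the sum of the merged weights.
merge 3/95 + 4/95 → 7/95
merge 7/95 + 2/19 → 17/95
merge 12/95 + 14/95 → 26/95
merge 14/95 + 17/95 → 31/95
merge 18/95 + 4/19 → 2/5
merge 26/95 + 31/95 → 3/5
merge 2/5 + 3/5 → 1
L = 7/95 + 17/95 + 26/95 + 31/95 + 2/5 + 3/5 + 1 = 271/95 ≈ 2.853 bits/symbol.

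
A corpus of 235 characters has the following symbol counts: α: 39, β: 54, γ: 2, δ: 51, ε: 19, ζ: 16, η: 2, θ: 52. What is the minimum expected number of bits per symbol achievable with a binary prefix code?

2.6 bits/symbol

Probabilities are the counts divided by 235.
Repeatedly combine the two least-probable nodes; the expected code length is the sum of the merged weights.
merge 2/235 + 2/235 → 4/235
merge 4/235 + 16/235 → 4/47
merge 19/235 + 4/47 → 39/235
merge 39/235 + 39/235 → 78/235
merge 51/235 + 52/235 → 103/235
merge 54/235 + 78/235 → 132/235
merge 103/235 + 132/235 → 1
L = 4/235 + 4/47 + 39/235 + 78/235 + 103/235 + 132/235 + 1 = 13/5 = 2.6 bits/symbol.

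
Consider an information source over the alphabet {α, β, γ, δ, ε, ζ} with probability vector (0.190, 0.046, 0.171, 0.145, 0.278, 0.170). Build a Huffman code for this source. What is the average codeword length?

Repeatedly combine the two least-probable nodes; the expected code length is the sum of the merged weights.
merge 23/500 + 29/200 → 191/1000
merge 17/100 + 171/1000 → 341/1000
merge 19/100 + 191/1000 → 381/1000
merge 139/500 + 341/1000 → 619/1000
merge 381/1000 + 619/1000 → 1
L = 191/1000 + 341/1000 + 381/1000 + 619/1000 + 1 = 633/250 = 2.532 bits/symbol.

2.532 bits/symbol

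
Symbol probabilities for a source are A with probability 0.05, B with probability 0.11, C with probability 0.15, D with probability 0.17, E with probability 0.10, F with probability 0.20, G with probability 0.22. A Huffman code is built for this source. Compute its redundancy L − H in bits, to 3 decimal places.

0.041 bits

Entropy H = −Σ p log₂ p ≈ 2.6887 bits.
Huffman merges: 1/20+1/10→3/20; 11/100+3/20→13/50; 3/20+17/100→8/25; 1/5+11/50→21/50; 13/50+8/25→29/50; 21/50+29/50→1. L = 273/100 ≈ 2.7300.
L − H = 2.7300 − 2.6887 = 0.041 bits.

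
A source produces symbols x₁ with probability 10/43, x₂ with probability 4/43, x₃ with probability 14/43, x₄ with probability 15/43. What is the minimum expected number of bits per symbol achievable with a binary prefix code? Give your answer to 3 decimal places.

1.977 bits/symbol

Repeatedly combine the two least-probable nodes; the expected code length is the sum of the merged weights.
merge 4/43 + 10/43 → 14/43
merge 14/43 + 14/43 → 28/43
merge 15/43 + 28/43 → 1
L = 14/43 + 28/43 + 1 = 85/43 ≈ 1.977 bits/symbol.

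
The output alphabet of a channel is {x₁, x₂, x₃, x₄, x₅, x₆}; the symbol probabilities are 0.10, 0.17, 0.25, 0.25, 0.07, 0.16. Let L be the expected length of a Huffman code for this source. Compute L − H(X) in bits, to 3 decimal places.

0.042 bits

Entropy H = −Σ p log₂ p ≈ 2.4584 bits.
Huffman merges: 7/100+1/10→17/100; 4/25+17/100→33/100; 17/100+1/4→21/50; 1/4+33/100→29/50; 21/50+29/50→1. L = 5/2 ≈ 2.5000.
L − H = 2.5000 − 2.4584 = 0.042 bits.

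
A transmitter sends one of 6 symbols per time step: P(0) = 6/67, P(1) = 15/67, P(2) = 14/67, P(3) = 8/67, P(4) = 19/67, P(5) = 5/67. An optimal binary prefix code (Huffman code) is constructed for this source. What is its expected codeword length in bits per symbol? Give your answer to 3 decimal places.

Repeatedly combine the two least-probable nodes; the expected code length is the sum of the merged weights.
merge 5/67 + 6/67 → 11/67
merge 8/67 + 11/67 → 19/67
merge 14/67 + 15/67 → 29/67
merge 19/67 + 19/67 → 38/67
merge 29/67 + 38/67 → 1
L = 11/67 + 19/67 + 29/67 + 38/67 + 1 = 164/67 ≈ 2.448 bits/symbol.

2.448 bits/symbol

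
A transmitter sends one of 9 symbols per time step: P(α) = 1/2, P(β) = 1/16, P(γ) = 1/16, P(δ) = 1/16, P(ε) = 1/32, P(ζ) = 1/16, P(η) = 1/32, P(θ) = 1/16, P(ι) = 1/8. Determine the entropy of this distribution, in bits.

2.4375 bits

Each probability is a power of 1/2, so log₂(1/p) is an integer.
H = Σ p·log₂(1/p) = 1/2·1 + 1/16·4 + 1/16·4 + 1/16·4 + 1/32·5 + 1/16·4 + 1/32·5 + 1/16·4 + 1/8·3 = 2.4375 bits.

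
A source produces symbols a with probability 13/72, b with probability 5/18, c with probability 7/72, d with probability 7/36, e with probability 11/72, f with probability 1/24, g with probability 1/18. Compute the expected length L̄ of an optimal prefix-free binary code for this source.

2.625 bits/symbol

Repeatedly combine the two least-probable nodes; the expected code length is the sum of the merged weights.
merge 1/24 + 1/18 → 7/72
merge 7/72 + 7/72 → 7/36
merge 11/72 + 13/72 → 1/3
merge 7/36 + 7/36 → 7/18
merge 5/18 + 1/3 → 11/18
merge 7/18 + 11/18 → 1
L = 7/72 + 7/36 + 1/3 + 7/18 + 11/18 + 1 = 21/8 = 2.625 bits/symbol.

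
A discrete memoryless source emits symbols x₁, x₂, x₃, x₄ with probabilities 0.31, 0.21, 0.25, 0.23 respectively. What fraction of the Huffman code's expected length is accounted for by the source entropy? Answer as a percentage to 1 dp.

Entropy H = −Σ p log₂ p ≈ 1.9843 bits.
Huffman merges: 21/100+23/100→11/25; 1/4+31/100→14/25; 11/25+14/25→1. L = 2 ≈ 2.0000.
Efficiency = H/L = 1.9843/2.0000 = 99.2%.

99.2%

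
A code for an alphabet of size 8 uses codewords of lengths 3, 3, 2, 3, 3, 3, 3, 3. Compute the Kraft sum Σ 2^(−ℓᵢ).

1.125

With common denominator 2^3 = 8: Σ 2^(−ℓᵢ) = 1/8 + 1/8 + 2/8 + 1/8 + 1/8 + 1/8 + 1/8 + 1/8 = 9/8 = 1.125.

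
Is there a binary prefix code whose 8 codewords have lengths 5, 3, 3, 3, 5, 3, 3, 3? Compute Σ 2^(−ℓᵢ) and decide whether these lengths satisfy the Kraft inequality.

With common denominator 2^5 = 32: Σ 2^(−ℓᵢ) = 1/32 + 4/32 + 4/32 + 4/32 + 1/32 + 4/32 + 4/32 + 4/32 = 26/32 = 0.8125.
Kraft's inequality requires Σ ≤ 1; here Σ = 0.8125 ≤ 1, so such a prefix code exists.

0.8125; yes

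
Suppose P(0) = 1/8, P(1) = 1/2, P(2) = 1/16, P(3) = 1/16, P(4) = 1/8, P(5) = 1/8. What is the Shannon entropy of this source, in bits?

Each probability is a power of 1/2, so log₂(1/p) is an integer.
H = Σ p·log₂(1/p) = 1/8·3 + 1/2·1 + 1/16·4 + 1/16·4 + 1/8·3 + 1/8·3 = 2.125 bits.

2.125 bits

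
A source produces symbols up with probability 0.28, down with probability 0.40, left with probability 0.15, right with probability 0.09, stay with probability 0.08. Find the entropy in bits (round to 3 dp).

H = −Σ pᵢ log₂ pᵢ.
−0.28·log₂(0.28) = 0.5142
−0.40·log₂(0.40) = 0.5288
−0.15·log₂(0.15) = 0.4105
−0.09·log₂(0.09) = 0.3127
−0.08·log₂(0.08) = 0.2915
Sum ≈ 2.0577 → 2.058 bits.

2.058 bits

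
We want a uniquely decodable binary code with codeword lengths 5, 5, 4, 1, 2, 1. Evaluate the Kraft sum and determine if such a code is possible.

With common denominator 2^5 = 32: Σ 2^(−ℓᵢ) = 1/32 + 1/32 + 2/32 + 16/32 + 8/32 + 16/32 = 44/32 = 1.375.
Kraft's inequality requires Σ ≤ 1; here Σ = 1.375 > 1, so no such prefix code exists.

1.375; no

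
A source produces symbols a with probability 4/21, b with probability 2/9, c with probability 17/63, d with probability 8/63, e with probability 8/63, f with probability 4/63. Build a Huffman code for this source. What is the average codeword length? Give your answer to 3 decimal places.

2.508 bits/symbol

Repeatedly combine the two least-probable nodes; the expected code length is the sum of the merged weights.
merge 4/63 + 8/63 → 4/21
merge 8/63 + 4/21 → 20/63
merge 4/21 + 2/9 → 26/63
merge 17/63 + 20/63 → 37/63
merge 26/63 + 37/63 → 1
L = 4/21 + 20/63 + 26/63 + 37/63 + 1 = 158/63 ≈ 2.508 bits/symbol.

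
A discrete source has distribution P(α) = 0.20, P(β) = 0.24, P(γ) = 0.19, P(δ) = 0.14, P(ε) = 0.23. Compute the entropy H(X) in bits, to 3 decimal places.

2.299 bits

H = −Σ pᵢ log₂ pᵢ.
−0.20·log₂(0.20) = 0.4644
−0.24·log₂(0.24) = 0.4941
−0.19·log₂(0.19) = 0.4552
−0.14·log₂(0.14) = 0.3971
−0.23·log₂(0.23) = 0.4877
Sum ≈ 2.2985 → 2.299 bits.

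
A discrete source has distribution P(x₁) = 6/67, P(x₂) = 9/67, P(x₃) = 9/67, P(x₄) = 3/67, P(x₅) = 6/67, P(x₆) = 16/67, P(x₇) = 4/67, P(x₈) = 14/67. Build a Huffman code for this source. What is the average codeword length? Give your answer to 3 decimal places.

2.836 bits/symbol

Repeatedly combine the two least-probable nodes; the expected code length is the sum of the merged weights.
merge 3/67 + 4/67 → 7/67
merge 6/67 + 6/67 → 12/67
merge 7/67 + 9/67 → 16/67
merge 9/67 + 12/67 → 21/67
merge 14/67 + 16/67 → 30/67
merge 16/67 + 21/67 → 37/67
merge 30/67 + 37/67 → 1
L = 7/67 + 12/67 + 16/67 + 21/67 + 30/67 + 37/67 + 1 = 190/67 ≈ 2.836 bits/symbol.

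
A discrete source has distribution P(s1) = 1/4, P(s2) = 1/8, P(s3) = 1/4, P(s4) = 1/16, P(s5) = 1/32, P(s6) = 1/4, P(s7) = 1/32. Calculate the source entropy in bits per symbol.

Each probability is a power of 1/2, so log₂(1/p) is an integer.
H = Σ p·log₂(1/p) = 1/4·2 + 1/8·3 + 1/4·2 + 1/16·4 + 1/32·5 + 1/4·2 + 1/32·5 = 2.4375 bits.

2.4375 bits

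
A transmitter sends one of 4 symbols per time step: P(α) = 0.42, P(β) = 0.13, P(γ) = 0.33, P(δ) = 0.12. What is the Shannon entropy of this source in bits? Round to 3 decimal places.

H = −Σ pᵢ log₂ pᵢ.
−0.42·log₂(0.42) = 0.5256
−0.13·log₂(0.13) = 0.3826
−0.33·log₂(0.33) = 0.5278
−0.12·log₂(0.12) = 0.3671
Sum ≈ 1.8032 → 1.803 bits.

1.803 bits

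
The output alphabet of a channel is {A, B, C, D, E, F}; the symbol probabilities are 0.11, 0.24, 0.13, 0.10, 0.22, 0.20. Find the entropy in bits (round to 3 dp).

H = −Σ pᵢ log₂ pᵢ.
−0.11·log₂(0.11) = 0.3503
−0.24·log₂(0.24) = 0.4941
−0.13·log₂(0.13) = 0.3826
−0.10·log₂(0.10) = 0.3322
−0.22·log₂(0.22) = 0.4806
−0.20·log₂(0.20) = 0.4644
Sum ≈ 2.5042 → 2.504 bits.

2.504 bits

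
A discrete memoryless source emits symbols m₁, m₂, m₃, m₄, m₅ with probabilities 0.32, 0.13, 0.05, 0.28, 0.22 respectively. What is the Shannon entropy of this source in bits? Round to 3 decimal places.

H = −Σ pᵢ log₂ pᵢ.
−0.32·log₂(0.32) = 0.5260
−0.13·log₂(0.13) = 0.3826
−0.05·log₂(0.05) = 0.2161
−0.28·log₂(0.28) = 0.5142
−0.22·log₂(0.22) = 0.4806
Sum ≈ 2.1196 → 2.120 bits.

2.120 bits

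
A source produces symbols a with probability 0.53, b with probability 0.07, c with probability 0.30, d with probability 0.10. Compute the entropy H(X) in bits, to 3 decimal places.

1.607 bits

H = −Σ pᵢ log₂ pᵢ.
−0.53·log₂(0.53) = 0.4854
−0.07·log₂(0.07) = 0.2686
−0.30·log₂(0.30) = 0.5211
−0.10·log₂(0.10) = 0.3322
Sum ≈ 1.6073 → 1.607 bits.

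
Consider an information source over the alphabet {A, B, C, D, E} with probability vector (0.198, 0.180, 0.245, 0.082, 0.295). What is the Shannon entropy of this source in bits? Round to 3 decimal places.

2.220 bits

H = −Σ pᵢ log₂ pᵢ.
−0.198·log₂(0.198) = 0.4626
−0.180·log₂(0.180) = 0.4453
−0.245·log₂(0.245) = 0.4971
−0.082·log₂(0.082) = 0.2959
−0.295·log₂(0.295) = 0.5196
Sum ≈ 2.2205 → 2.220 bits.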